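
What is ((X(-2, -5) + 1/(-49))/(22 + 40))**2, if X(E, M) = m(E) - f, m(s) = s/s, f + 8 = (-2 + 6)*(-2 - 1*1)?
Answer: 264196/2307361 ≈ 0.11450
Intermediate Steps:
f = -20 (f = -8 + (-2 + 6)*(-2 - 1*1) = -8 + 4*(-2 - 1) = -8 + 4*(-3) = -8 - 12 = -20)
m(s) = 1
X(E, M) = 21 (X(E, M) = 1 - 1*(-20) = 1 + 20 = 21)
((X(-2, -5) + 1/(-49))/(22 + 40))**2 = ((21 + 1/(-49))/(22 + 40))**2 = ((21 - 1/49)/62)**2 = ((1028/49)*(1/62))**2 = (514/1519)**2 = 264196/2307361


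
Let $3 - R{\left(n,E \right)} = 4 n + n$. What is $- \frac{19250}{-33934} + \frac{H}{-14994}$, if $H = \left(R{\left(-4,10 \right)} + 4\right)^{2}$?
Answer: $\frac{14660923}{28267022} \approx 0.51866$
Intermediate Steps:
$R{\left(n,E \right)} = 3 - 5 n$ ($R{\left(n,E \right)} = 3 - \left(4 n + n\right) = 3 - 5 n$)
$H = 729$ ($H = \left(\left(3 - -20\right) + 4\right)^{2} = \left(\left(3 + 20\right) + 4\right)^{2} = \left(23 + 4\right)^{2} = 27^{2} = 729$)
$- \frac{19250}{-33934} + \frac{H}{-14994} = - \frac{19250}{-33934} + \frac{729}{-14994} = \left(-19250\right) \left(- \frac{1}{33934}\right) + 729 \left(- \frac{1}{14994}\right) = \frac{9625}{16967} - \frac{81}{1666} = \frac{14660923}{28267022}$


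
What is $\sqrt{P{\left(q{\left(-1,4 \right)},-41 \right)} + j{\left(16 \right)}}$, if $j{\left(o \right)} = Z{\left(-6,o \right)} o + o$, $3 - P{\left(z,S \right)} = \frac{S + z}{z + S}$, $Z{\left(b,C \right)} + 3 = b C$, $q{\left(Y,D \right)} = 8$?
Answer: $3 i \sqrt{174} \approx 39.573 i$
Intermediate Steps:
$Z{\left(b,C \right)} = -3 + C b$ ($Z{\left(b,C \right)} = -3 + b C = -3 + C b$)
$P{\left(z,S \right)} = 2$ ($P{\left(z,S \right)} = 3 - \frac{S + z}{z + S} = 3 - \frac{S + z}{S + z} = 3 - 1 = 2$)
$j{\left(o \right)} = o + o \left(-3 - 6 o\right)$ ($j{\left(o \right)} = \left(-3 + o \left(-6\right)\right) o + o = \left(-3 - 6 o\right) o + o = o \left(-3 - 6 o\right) + o = o + o \left(-3 - 6 o\right)$)
$\sqrt{P{\left(q{\left(-1,4 \right)},-41 \right)} + j{\left(16 \right)}} = \sqrt{2 + 2 \cdot 16 \left(-1 - 48\right)} = \sqrt{2 + 2 \cdot 16 \left(-49\right)} = \sqrt{2 - 1568} = \sqrt{-1566} = 3 i \sqrt{174}$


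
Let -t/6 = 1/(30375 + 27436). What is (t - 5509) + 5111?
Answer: -23008784/57811 ≈ -398.00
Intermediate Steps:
t = -6/57811 (t = -6/(30375 + 27436) = -6/57811 ≈ -0.00010379)
(t - 5509) + 5111 = (-6/57811 - 5509) + 5111 = -318480805/57811 + 5111 = -23008784/57811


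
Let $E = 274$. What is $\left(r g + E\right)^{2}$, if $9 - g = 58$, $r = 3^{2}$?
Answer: $27889$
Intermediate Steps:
$r = 9$
$g = -49$ ($g = 9 - 58 = -49$)
$\left(r g + E\right)^{2} = \left(9 \left(-49\right) + 274\right)^{2} = \left(-441 + 274\right)^{2} = \left(-167\right)^{2} = 27889$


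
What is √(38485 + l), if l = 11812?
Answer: √50297 ≈ 224.27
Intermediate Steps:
√(38485 + l) = √(38485 + 11812) = √50297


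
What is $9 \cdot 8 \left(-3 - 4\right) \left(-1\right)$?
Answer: $504$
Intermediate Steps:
$9 \cdot 8 \left(-3 - 4\right) \left(-1\right) = 72 \left(\left(-7\right) \left(-1\right)\right) = 72 \cdot 7 = 504$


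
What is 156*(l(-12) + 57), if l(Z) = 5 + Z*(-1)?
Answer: 11544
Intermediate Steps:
l(Z) = 5 - Z
156*(l(-12) + 57) = 156*((5 - 1*(-12)) + 57) = 156*((5 + 12) + 57) = 156*(17 + 57) = 156*74 = 11544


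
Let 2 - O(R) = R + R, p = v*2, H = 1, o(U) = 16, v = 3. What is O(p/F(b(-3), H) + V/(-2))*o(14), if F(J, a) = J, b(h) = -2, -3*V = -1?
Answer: 400/3 ≈ 133.33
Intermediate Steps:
V = ⅓ (V = -⅓*(-1) = ⅓ ≈ 0.33333)
p = 6 (p = 3*2 = 6)
O(R) = 2 - 2*R (O(R) = 2 - (R + R) = 2 - 2*R)
O(p/F(b(-3), H) + V/(-2))*o(14) = (2 - 2*(6/(-2) + (⅓)/(-2)))*16 = (2 - 2*(6*(-½) + (⅓)*(-½)))*16 = (2 - 2*(-3 - ⅙))*16 = (2 - 2*(-19/6))*16 = (2 + 19/3)*16 = (25/3)*16 = 400/3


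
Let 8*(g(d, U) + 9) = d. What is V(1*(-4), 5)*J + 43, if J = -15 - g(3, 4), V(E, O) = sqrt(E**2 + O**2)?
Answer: 43 - 51*sqrt(41)/8 ≈ 2.1801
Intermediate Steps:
g(d, U) = -9 + d/8
J = -51/8 (J = -15 - (-9 + (1/8)*3) = -15 - (-9 + 3/8) = -15 - 1*(-69/8) = -15 + 69/8 = -51/8 ≈ -6.3750)
V(1*(-4), 5)*J + 43 = sqrt((1*(-4))**2 + 5**2)*(-51/8) + 43 = sqrt((-4)**2 + 25)*(-51/8) + 43 = sqrt(16 + 25)*(-51/8) + 43 = sqrt(41)*(-51/8) + 43 = -51*sqrt(41)/8 + 43 = 43 - 51*sqrt(41)/8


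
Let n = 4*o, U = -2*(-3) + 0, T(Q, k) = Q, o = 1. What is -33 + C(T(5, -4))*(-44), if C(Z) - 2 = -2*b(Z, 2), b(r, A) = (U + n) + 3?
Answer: 1023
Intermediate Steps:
U = 6 (U = 6 + 0 = 6)
n = 4 (n = 4*1 = 4)
b(r, A) = 13 (b(r, A) = (6 + 4) + 3 = 10 + 3 = 13)
C(Z) = -24 (C(Z) = 2 - 2*13 = 2 - 26 = -24)
-33 + C(T(5, -4))*(-44) = -33 - 24*(-44) = -33 + 1056 = 1023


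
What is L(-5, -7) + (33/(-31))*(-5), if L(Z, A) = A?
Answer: -52/31 ≈ -1.6774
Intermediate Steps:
L(-5, -7) + (33/(-31))*(-5) = -7 + (33/(-31))*(-5) = -7 + (33*(-1/31))*(-5) = -7 - 33/31*(-5) = -7 + 165/31 = -52/31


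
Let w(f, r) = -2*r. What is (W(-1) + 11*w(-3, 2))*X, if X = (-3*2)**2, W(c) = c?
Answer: -1620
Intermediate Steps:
X = 36 (X = (-6)**2 = 36)
(W(-1) + 11*w(-3, 2))*X = (-1 + 11*(-2*2))*36 = (-1 + 11*(-4))*36 = (-1 - 44)*36 = -45*36 = -1620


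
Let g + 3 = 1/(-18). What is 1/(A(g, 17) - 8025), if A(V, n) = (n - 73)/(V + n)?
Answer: -251/2015283 ≈ -0.00012455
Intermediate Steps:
g = -55/18 (g = -3 + 1/(-18) = -3 - 1/18 = -55/18 ≈ -3.0556)
A(V, n) = (-73 + n)/(V + n)
1/(A(g, 17) - 8025) = 1/((-73 + 17)/(-55/18 + 17) - 8025) = 1/(-56/(251/18) - 8025) = 1/((18/251)*(-56) - 8025) = 1/(-1008/251 - 8025) = 1/(-2015283/251) = -251/2015283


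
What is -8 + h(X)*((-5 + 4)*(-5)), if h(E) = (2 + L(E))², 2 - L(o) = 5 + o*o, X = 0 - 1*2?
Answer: 117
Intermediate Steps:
X = -2 (X = 0 - 2 = -2)
L(o) = -3 - o² (L(o) = 2 - (5 + o*o) = 2 - (5 + o²) = 2 + (-5 - o²) = -3 - o²)
h(E) = (-1 - E²)² (h(E) = (2 + (-3 - E²))² = (-1 - E²)²)
-8 + h(X)*((-5 + 4)*(-5)) = -8 + (1 + (-2)²)²*((-5 + 4)*(-5)) = -8 + (1 + 4)²*(-1*(-5)) = -8 + 5²*5 = -8 + 25*5 = -8 + 125 = 117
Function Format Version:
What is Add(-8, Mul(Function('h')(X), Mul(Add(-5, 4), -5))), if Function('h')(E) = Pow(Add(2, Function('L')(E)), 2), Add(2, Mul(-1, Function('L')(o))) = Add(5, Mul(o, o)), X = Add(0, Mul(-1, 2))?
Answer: 117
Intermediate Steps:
X = -2 (X = Add(0, -2) = -2)
Function('L')(o) = Add(-3, Mul(-1, Pow(o, 2))) (Function('L')(o) = Add(2, Mul(-1, Add(5, Mul(o, o)))) = Add(2, Mul(-1, Add(5, Pow(o, 2)))) = Add(2, Add(-5, Mul(-1, Pow(o, 2)))) = Add(-3, Mul(-1, Pow(o, 2))))
Function('h')(E) = Pow(Add(-1, Mul(-1, Pow(E, 2))), 2) (Function('h')(E) = Pow(Add(2, Add(-3, Mul(-1, Pow(E, 2)))), 2) = Pow(Add(-1, Mul(-1, Pow(E, 2))), 2))
Add(-8, Mul(Function('h')(X), Mul(Add(-5, 4), -5))) = Add(-8, Mul(Pow(Add(1, Pow(-2, 2)), 2), Mul(Add(-5, 4), -5))) = Add(-8, Mul(Pow(Add(1, 4), 2), Mul(-1, -5))) = Add(-8, Mul(Pow(5, 2), 5)) = Add(-8, Mul(25, 5)) = Add(-8, 125) = 117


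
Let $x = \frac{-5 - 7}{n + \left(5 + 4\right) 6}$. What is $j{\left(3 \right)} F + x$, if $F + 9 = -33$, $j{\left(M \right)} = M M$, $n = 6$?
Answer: $- \frac{1891}{5} \approx -378.2$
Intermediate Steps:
$j{\left(M \right)} = M^{2}$
$x = - \frac{1}{5}$ ($x = \frac{-5 - 7}{6 + \left(5 + 4\right) 6} = - \frac{12}{6 + 9 \cdot 6} = - \frac{12}{6 + 54} = - \frac{12}{60} = \left(-12\right) \frac{1}{60} = - \frac{1}{5} \approx -0.2$)
$F = -42$ ($F = -9 - 33 = -42$)
$j{\left(3 \right)} F + x = 3^{2} \left(-42\right) - \frac{1}{5} = 9 \left(-42\right) - \frac{1}{5} = -378 - \frac{1}{5} = - \frac{1891}{5}$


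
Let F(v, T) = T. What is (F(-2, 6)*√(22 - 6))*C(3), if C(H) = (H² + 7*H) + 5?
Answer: 840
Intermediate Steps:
C(H) = 5 + H² + 7*H
(F(-2, 6)*√(22 - 6))*C(3) = (6*√(22 - 6))*(5 + 3² + 7*3) = (6*√16)*(5 + 9 + 21) = (6*4)*35 = 24*35 = 840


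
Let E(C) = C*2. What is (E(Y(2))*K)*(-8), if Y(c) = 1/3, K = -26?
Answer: 416/3 ≈ 138.67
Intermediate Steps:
Y(c) = 1/3
E(C) = 2*C
(E(Y(2))*K)*(-8) = ((2*(1/3))*(-26))*(-8) = ((2/3)*(-26))*(-8) = -52/3*(-8) = 416/3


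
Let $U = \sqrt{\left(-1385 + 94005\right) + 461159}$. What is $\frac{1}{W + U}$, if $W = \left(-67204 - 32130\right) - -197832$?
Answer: $\frac{98498}{9701302225} - \frac{3 \sqrt{61531}}{9701302225} \approx 1.0076 \cdot 10^{-5}$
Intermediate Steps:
$W = 98498$ ($W = -99334 + 197832 = 98498$)
$U = 3 \sqrt{61531}$ ($U = \sqrt{92620 + 461159} = \sqrt{553779} = 3 \sqrt{61531} \approx 744.16$)
$\frac{1}{W + U} = \frac{1}{98498 + 3 \sqrt{61531}}$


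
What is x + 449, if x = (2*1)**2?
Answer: 453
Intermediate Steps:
x = 4 (x = 2**2 = 4)
x + 449 = 4 + 449 = 453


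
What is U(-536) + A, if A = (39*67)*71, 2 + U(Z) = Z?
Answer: 184985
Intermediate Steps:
U(Z) = -2 + Z
A = 185523 (A = 2613*71 = 185523)
U(-536) + A = (-2 - 536) + 185523 = -538 + 185523 = 184985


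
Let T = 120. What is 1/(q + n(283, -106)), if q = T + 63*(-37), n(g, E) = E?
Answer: -1/2317 ≈ -0.00043159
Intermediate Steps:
q = -2211 (q = 120 + 63*(-37) = 120 - 2331 = -2211)
1/(q + n(283, -106)) = 1/(-2211 - 106) = 1/(-2317) = -1/2317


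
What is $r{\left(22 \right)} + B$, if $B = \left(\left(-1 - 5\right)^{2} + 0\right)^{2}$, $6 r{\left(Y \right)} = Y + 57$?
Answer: $\frac{7855}{6} \approx 1309.2$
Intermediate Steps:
$r{\left(Y \right)} = \frac{19}{2} + \frac{Y}{6}$ ($r{\left(Y \right)} = \frac{Y + 57}{6} = \frac{57 + Y}{6} = \frac{19}{2} + \frac{Y}{6}$)
$B = 1296$ ($B = \left(\left(-6\right)^{2} + 0\right)^{2} = \left(36 + 0\right)^{2} = 36^{2} = 1296$)
$r{\left(22 \right)} + B = \left(\frac{19}{2} + \frac{1}{6} \cdot 22\right) + 1296 = \left(\frac{19}{2} + \frac{11}{3}\right) + 1296 = \frac{79}{6} + 1296 = \frac{7855}{6}$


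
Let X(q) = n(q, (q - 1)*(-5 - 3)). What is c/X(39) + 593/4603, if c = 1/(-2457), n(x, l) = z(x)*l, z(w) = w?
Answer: 17274208459/134086273776 ≈ 0.12883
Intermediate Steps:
n(x, l) = l*x (n(x, l) = x*l = l*x)
X(q) = q*(8 - 8*q) (X(q) = ((q - 1)*(-5 - 3))*q = ((-1 + q)*(-8))*q = (8 - 8*q)*q = q*(8 - 8*q))
c = -1/2457 ≈ -0.00040700
c/X(39) + 593/4603 = -1/(312*(1 - 1*39))/2457 + 593/4603 = -1/(312*(1 - 39))/2457 + 593*(1/4603) = -1/(2457*(8*39*(-38))) + 593/4603 = -1/2457/(-11856) + 593/4603 = -1/2457*(-1/11856) + 593/4603 = 1/29130192 + 593/4603 = 17274208459/134086273776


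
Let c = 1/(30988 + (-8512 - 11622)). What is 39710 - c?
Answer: 431012339/10854 ≈ 39710.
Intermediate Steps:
c = 1/10854 (c = 1/(30988 - 20134) = 1/10854 ≈ 9.2132e-5)
39710 - c = 39710 - 1*1/10854 = 39710 - 1/10854 = 431012339/10854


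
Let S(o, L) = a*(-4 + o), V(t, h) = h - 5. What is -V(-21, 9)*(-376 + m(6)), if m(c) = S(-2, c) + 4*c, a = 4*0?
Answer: 1408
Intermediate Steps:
a = 0
V(t, h) = -5 + h
S(o, L) = 0 (S(o, L) = 0*(-4 + o) = 0)
m(c) = 4*c (m(c) = 0 + 4*c = 4*c)
-V(-21, 9)*(-376 + m(6)) = -(-5 + 9)*(-376 + 4*6) = -4*(-376 + 24) = -4*(-352) = -1*(-1408) = 1408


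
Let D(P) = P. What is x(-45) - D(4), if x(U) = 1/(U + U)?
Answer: -361/90 ≈ -4.0111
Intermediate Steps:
x(U) = 1/(2*U)
x(-45) - D(4) = (1/2)/(-45) - 1*4 = (1/2)*(-1/45) - 4 = -1/90 - 4 = -361/90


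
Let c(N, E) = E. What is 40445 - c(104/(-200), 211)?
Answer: 40234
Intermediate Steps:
40445 - c(104/(-200), 211) = 40445 - 1*211 = 40445 - 211 = 40234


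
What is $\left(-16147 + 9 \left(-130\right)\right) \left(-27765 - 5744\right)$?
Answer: $580275353$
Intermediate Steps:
$\left(-16147 + 9 \left(-130\right)\right) \left(-27765 - 5744\right) = \left(-16147 - 1170\right) \left(-33509\right) = \left(-17317\right) \left(-33509\right) = 580275353$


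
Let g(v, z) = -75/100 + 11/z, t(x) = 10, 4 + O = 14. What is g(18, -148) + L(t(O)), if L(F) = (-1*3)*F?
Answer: -2281/74 ≈ -30.824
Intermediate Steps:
O = 10 (O = -4 + 14 = 10)
g(v, z) = -¾ + 11/z (g(v, z) = -75*1/100 + 11/z = -¾ + 11/z)
L(F) = -3*F
g(18, -148) + L(t(O)) = (-¾ + 11/(-148)) - 3*10 = (-¾ + 11*(-1/148)) - 30 = (-¾ - 11/148) - 30 = -61/74 - 30 = -2281/74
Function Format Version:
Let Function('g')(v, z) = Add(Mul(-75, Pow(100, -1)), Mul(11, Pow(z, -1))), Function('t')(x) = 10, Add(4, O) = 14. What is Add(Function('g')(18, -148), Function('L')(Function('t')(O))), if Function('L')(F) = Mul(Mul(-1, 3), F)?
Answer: Rational(-2281, 74) ≈ -30.824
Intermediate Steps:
O = 10 (O = Add(-4, 14) = 10)
Function('g')(v, z) = Add(Rational(-3, 4), Mul(11, Pow(z, -1))) (Function('g')(v, z) = Add(Mul(-75, Rational(1, 100)), Mul(11, Pow(z, -1))) = Add(Rational(-3, 4), Mul(11, Pow(z, -1))))
Function('L')(F) = Mul(-3, F)
Add(Function('g')(18, -148), Function('L')(Function('t')(O))) = Add(Add(Rational(-3, 4), Mul(11, Pow(-148, -1))), Mul(-3, 10)) = Add(Add(Rational(-3, 4), Mul(11, Rational(-1, 148))), -30) = Add(Add(Rational(-3, 4), Rational(-11, 148)), -30) = Add(Rational(-61, 74), -30) = Rational(-2281, 74)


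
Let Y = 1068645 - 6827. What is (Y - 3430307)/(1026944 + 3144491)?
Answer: -2368489/4171435 ≈ -0.56779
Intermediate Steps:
Y = 1061818
(Y - 3430307)/(1026944 + 3144491) = (1061818 - 3430307)/(1026944 + 3144491) = -2368489/4171435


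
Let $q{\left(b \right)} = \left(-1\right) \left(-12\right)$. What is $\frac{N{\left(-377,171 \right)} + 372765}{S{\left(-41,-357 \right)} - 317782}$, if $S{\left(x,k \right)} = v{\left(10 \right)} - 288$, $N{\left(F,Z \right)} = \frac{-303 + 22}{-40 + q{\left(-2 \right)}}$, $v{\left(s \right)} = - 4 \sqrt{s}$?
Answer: $- \frac{331991955707}{283271869272} + \frac{10437701 \sqrt{10}}{708179673180} \approx -1.1719$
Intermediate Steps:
$q{\left(b \right)} = 12$
$N{\left(F,Z \right)} = \frac{281}{28}$ ($N{\left(F,Z \right)} = \frac{-303 + 22}{-40 + 12} = - \frac{281}{-28} = \left(-281\right) \left(- \frac{1}{28}\right) = \frac{281}{28}$)
$S{\left(x,k \right)} = -288 - 4 \sqrt{10}$ ($S{\left(x,k \right)} = - 4 \sqrt{10} - 288 = -288 - 4 \sqrt{10}$)
$\frac{N{\left(-377,171 \right)} + 372765}{S{\left(-41,-357 \right)} - 317782} = \frac{\frac{281}{28} + 372765}{\left(-288 - 4 \sqrt{10}\right) - 317782} = \frac{10437701}{28 \left(-318070 - 4 \sqrt{10}\right)}$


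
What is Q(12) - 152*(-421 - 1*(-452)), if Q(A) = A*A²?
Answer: -2984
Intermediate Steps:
Q(A) = A³
Q(12) - 152*(-421 - 1*(-452)) = 12³ - 152*(-421 - 1*(-452)) = 1728 - 152*(-421 + 452) = 1728 - 152*31 = 1728 - 4712 = -2984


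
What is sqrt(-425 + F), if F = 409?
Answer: 4*I ≈ 4.0*I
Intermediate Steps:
sqrt(-425 + F) = sqrt(-425 + 409) = sqrt(-16) = 4*I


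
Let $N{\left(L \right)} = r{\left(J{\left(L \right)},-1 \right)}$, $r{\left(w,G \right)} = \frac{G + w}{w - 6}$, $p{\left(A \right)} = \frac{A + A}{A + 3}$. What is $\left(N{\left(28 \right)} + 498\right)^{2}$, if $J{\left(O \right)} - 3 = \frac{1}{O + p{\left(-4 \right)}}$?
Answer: $\frac{2831623369}{11449} \approx 2.4733 \cdot 10^{5}$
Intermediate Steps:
$p{\left(A \right)} = \frac{2 A}{3 + A}$
$J{\left(O \right)} = 3 + \frac{1}{8 + O}$ ($J{\left(O \right)} = 3 + \frac{1}{O + 2 \left(-4\right) \frac{1}{3 - 4}} = 3 + \frac{1}{O + 2 \left(-4\right) \frac{1}{-1}} = 3 + \frac{1}{O + 2 \left(-4\right) \left(-1\right)} = 3 + \frac{1}{O + 8} = 3 + \frac{1}{8 + O}$)
$r{\left(w,G \right)} = \frac{G + w}{-6 + w}$
$N{\left(L \right)} = \frac{-1 + \frac{25 + 3 L}{8 + L}}{-6 + \frac{25 + 3 L}{8 + L}}$
$\left(N{\left(28 \right)} + 498\right)^{2} = \left(\frac{-17 - 56}{23 + 3 \cdot 28} + 498\right)^{2} = \left(\frac{-17 - 56}{23 + 84} + 498\right)^{2} = \left(\frac{1}{107} \left(-73\right) + 498\right)^{2} = \left(- \frac{73}{107} + 498\right)^{2} = \left(\frac{53213}{107}\right)^{2} = \frac{2831623369}{11449}$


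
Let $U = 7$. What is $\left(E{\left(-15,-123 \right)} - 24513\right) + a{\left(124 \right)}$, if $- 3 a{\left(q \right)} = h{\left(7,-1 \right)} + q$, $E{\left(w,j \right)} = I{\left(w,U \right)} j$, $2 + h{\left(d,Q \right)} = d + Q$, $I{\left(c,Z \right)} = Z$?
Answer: $- \frac{76250}{3} \approx -25417.0$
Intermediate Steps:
$h{\left(d,Q \right)} = -2 + Q + d$ ($h{\left(d,Q \right)} = -2 + \left(d + Q\right) = -2 + \left(Q + d\right) = -2 + Q + d$)
$E{\left(w,j \right)} = 7 j$
$a{\left(q \right)} = - \frac{4}{3} - \frac{q}{3}$ ($a{\left(q \right)} = - \frac{\left(-2 - 1 + 7\right) + q}{3} = - \frac{4 + q}{3} = - \frac{4}{3} - \frac{q}{3}$)
$\left(E{\left(-15,-123 \right)} - 24513\right) + a{\left(124 \right)} = \left(7 \left(-123\right) - 24513\right) - \frac{128}{3} = \left(-861 - 24513\right) - \frac{128}{3} = -25374 - \frac{128}{3} = - \frac{76250}{3}$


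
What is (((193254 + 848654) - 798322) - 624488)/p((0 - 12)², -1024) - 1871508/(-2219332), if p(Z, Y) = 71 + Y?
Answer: 211782886147/528755849 ≈ 400.53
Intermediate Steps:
(((193254 + 848654) - 798322) - 624488)/p((0 - 12)², -1024) - 1871508/(-2219332) = (((193254 + 848654) - 798322) - 624488)/(71 - 1024) - 1871508/(-2219332) = ((1041908 - 798322) - 624488)/(-953) - 1871508*(-1/2219332) = (243586 - 624488)*(-1/953) + 467877/554833 = -380902*(-1/953) + 467877/554833 = 380902/953 + 467877/554833 = 211782886147/528755849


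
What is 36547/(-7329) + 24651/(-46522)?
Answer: -268700959/48708534 ≈ -5.5165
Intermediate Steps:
36547/(-7329) + 24651/(-46522) = 36547*(-1/7329) + 24651*(-1/46522) = -5221/1047 - 24651/46522 = -268700959/48708534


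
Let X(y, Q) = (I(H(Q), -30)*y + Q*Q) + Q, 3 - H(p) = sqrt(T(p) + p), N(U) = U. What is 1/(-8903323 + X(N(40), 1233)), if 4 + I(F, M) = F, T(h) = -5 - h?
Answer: I/(-7381841*I + 40*sqrt(5)) ≈ -1.3547e-7 + 1.6414e-12*I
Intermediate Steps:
H(p) = 3 - I*sqrt(5) (H(p) = 3 - sqrt((-5 - p) + p) = 3 - sqrt(-5) = 3 - I*sqrt(5))
I(F, M) = -4 + F
X(y, Q) = Q + Q**2 + y*(-1 - I*sqrt(5)) (X(y, Q) = ((-4 + (3 - I*sqrt(5)))*y + Q*Q) + Q = ((-1 - I*sqrt(5))*y + Q**2) + Q = (y*(-1 - I*sqrt(5)) + Q**2) + Q = (Q**2 + y*(-1 - I*sqrt(5))) + Q = Q + Q**2 + y*(-1 - I*sqrt(5)))
1/(-8903323 + X(N(40), 1233)) = 1/(-8903323 + (1233 + 1233**2 - 1*40*(1 + I*sqrt(5)))) = 1/(-8903323 + (1233 + 1520289 + (-40 - 40*I*sqrt(5)))) = 1/(-8903323 + (1521482 - 40*I*sqrt(5))) = 1/(-7381841 - 40*I*sqrt(5))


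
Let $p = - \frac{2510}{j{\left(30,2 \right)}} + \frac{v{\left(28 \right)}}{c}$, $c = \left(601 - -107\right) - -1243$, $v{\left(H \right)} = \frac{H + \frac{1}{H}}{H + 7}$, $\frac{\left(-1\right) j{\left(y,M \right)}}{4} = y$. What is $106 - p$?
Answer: $\frac{24401527}{286797} \approx 85.083$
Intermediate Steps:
$j{\left(y,M \right)} = - 4 y$
$v{\left(H \right)} = \frac{H + \frac{1}{H}}{7 + H}$
$c = 1951$ ($c = \left(601 + 107\right) + 1243 = 708 + 1243 = 1951$)
$p = \frac{5998955}{286797}$ ($p = - \frac{2510}{\left(-4\right) 30} + \frac{\frac{1}{28} \frac{1}{7 + 28} \left(1 + 28^{2}\right)}{1951} = - \frac{2510}{-120} + \frac{1 + 784}{28 \cdot 35} \cdot \frac{1}{1951} = \left(-2510\right) \left(- \frac{1}{120}\right) + \frac{1}{28} \cdot \frac{1}{35} \cdot 785 \cdot \frac{1}{1951} = \frac{251}{12} + \frac{157}{196} \cdot \frac{1}{1951} = \frac{251}{12} + \frac{157}{382396} = \frac{5998955}{286797} \approx 20.917$)
$106 - p = 106 - \frac{5998955}{286797} = \frac{24401527}{286797}$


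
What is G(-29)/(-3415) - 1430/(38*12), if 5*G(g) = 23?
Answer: -12213869/3893100 ≈ -3.1373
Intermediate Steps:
G(g) = 23/5 (G(g) = (1/5)*23 = 23/5)
G(-29)/(-3415) - 1430/(38*12) = (23/5)/(-3415) - 1430/(38*12) = (23/5)*(-1/3415) - 1430/456 = -23/17075 - 1430*1/456 = -23/17075 - 715/228 = -12213869/3893100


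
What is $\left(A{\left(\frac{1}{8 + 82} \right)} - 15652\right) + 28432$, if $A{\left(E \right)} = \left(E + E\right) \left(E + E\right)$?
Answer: $\frac{25879501}{2025} \approx 12780.0$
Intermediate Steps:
$A{\left(E \right)} = 4 E^{2}$ ($A{\left(E \right)} = 2 E 2 E = 4 E^{2}$)
$\left(A{\left(\frac{1}{8 + 82} \right)} - 15652\right) + 28432 = \left(4 \left(\frac{1}{8 + 82}\right)^{2} - 15652\right) + 28432 = \left(4 \left(\frac{1}{90}\right)^{2} - 15652\right) + 28432 = \left(\frac{4}{8100} - 15652\right) + 28432 = \left(4 \cdot \frac{1}{8100} - 15652\right) + 28432 = \left(\frac{1}{2025} - 15652\right) + 28432 = - \frac{31695299}{2025} + 28432 = \frac{25879501}{2025}$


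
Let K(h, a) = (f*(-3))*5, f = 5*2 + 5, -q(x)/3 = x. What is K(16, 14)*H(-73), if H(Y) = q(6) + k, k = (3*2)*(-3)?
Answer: 8100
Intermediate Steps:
q(x) = -3*x
k = -18 (k = 6*(-3) = -18)
f = 15 (f = 10 + 5 = 15)
H(Y) = -36 (H(Y) = -3*6 - 18 = -18 - 18 = -36)
K(h, a) = -225 (K(h, a) = (15*(-3))*5 = -45*5 = -225)
K(16, 14)*H(-73) = -225*(-36) = 8100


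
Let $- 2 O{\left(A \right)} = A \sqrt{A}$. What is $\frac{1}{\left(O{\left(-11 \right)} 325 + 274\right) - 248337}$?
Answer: $- \frac{992252}{246281594751} - \frac{7150 i \sqrt{11}}{246281594751} \approx -4.0289 \cdot 10^{-6} - 9.6288 \cdot 10^{-8} i$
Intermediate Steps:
$O{\left(A \right)} = - \frac{A^{\frac{3}{2}}}{2}$ ($O{\left(A \right)} = - \frac{A \sqrt{A}}{2} = - \frac{A^{\frac{3}{2}}}{2}$)
$\frac{1}{\left(O{\left(-11 \right)} 325 + 274\right) - 248337} = \frac{1}{\left(- \frac{\left(-11\right)^{\frac{3}{2}}}{2} \cdot 325 + 274\right) - 248337} = \frac{1}{\left(- \frac{\left(-11\right) i \sqrt{11}}{2} \cdot 325 + 274\right) - 248337} = \frac{1}{\left(\frac{11 i \sqrt{11}}{2} \cdot 325 + 274\right) - 248337} = \frac{1}{\left(\frac{3575 i \sqrt{11}}{2} + 274\right) - 248337} = \frac{1}{\left(274 + \frac{3575 i \sqrt{11}}{2}\right) - 248337} = \frac{1}{-248063 + \frac{3575 i \sqrt{11}}{2}}$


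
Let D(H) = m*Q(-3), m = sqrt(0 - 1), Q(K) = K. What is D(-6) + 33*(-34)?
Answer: -1122 - 3*I ≈ -1122.0 - 3.0*I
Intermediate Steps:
m = I (m = sqrt(-1) = I ≈ 1.0*I)
D(H) = -3*I (D(H) = I*(-3) = -3*I)
D(-6) + 33*(-34) = -3*I + 33*(-34) = -3*I - 1122 = -1122 - 3*I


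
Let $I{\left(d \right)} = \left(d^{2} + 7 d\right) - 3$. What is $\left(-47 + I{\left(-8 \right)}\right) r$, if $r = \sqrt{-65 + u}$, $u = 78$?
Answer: $- 42 \sqrt{13} \approx -151.43$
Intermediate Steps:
$I{\left(d \right)} = -3 + d^{2} + 7 d$
$r = \sqrt{13}$ ($r = \sqrt{-65 + 78} = \sqrt{13} \approx 3.6056$)
$\left(-47 + I{\left(-8 \right)}\right) r = \left(-47 + \left(-3 + \left(-8\right)^{2} + 7 \left(-8\right)\right)\right) \sqrt{13} = \left(-47 - -5\right) \sqrt{13} = \left(-47 + 5\right) \sqrt{13} = - 42 \sqrt{13}$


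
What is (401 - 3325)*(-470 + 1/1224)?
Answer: 24736997/18 ≈ 1.3743e+6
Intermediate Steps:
(401 - 3325)*(-470 + 1/1224) = -2924*(-470 + 1/1224) = -2924*(-575279/1224) = 24736997/18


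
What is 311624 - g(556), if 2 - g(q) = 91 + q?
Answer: 312269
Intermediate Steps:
g(q) = -89 - q (g(q) = 2 - (91 + q) = 2 + (-91 - q) = -89 - q)
311624 - g(556) = 311624 - (-89 - 1*556) = 311624 - (-89 - 556) = 311624 - 1*(-645) = 311624 + 645 = 312269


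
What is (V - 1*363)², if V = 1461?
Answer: 1205604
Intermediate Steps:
(V - 1*363)² = (1461 - 1*363)² = (1461 - 363)² = 1098² = 1205604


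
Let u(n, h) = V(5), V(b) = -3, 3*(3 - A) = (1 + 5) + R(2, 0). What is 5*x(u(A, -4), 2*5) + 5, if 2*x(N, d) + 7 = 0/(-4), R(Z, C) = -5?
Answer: -25/2 ≈ -12.500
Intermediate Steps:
A = 8/3 (A = 3 - ((1 + 5) - 5)/3 = 3 - (6 - 5)/3 = 3 - 1/3*1 = 3 - 1/3 = 8/3 ≈ 2.6667)
u(n, h) = -3
x(N, d) = -7/2 (x(N, d) = -7/2 + (0/(-4))/2 = -7/2 + (0*(-1/4))/2 = -7/2 + (1/2)*0 = -7/2 + 0 = -7/2)
5*x(u(A, -4), 2*5) + 5 = 5*(-7/2) + 5 = -35/2 + 5 = -25/2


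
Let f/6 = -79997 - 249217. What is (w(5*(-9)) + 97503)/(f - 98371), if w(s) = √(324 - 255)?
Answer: -97503/2073655 - √69/2073655 ≈ -0.047024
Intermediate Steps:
f = -1975284 (f = 6*(-79997 - 249217) = 6*(-329214) = -1975284)
w(s) = √69
(w(5*(-9)) + 97503)/(f - 98371) = (√69 + 97503)/(-1975284 - 98371) = (97503 + √69)/(-2073655) = (97503 + √69)*(-1/2073655) = -97503/2073655 - √69/2073655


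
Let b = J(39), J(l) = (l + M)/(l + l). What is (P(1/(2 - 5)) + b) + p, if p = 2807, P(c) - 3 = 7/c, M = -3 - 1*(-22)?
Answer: 108800/39 ≈ 2789.7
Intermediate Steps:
M = 19 (M = -3 + 22 = 19)
P(c) = 3 + 7/c
J(l) = (19 + l)/(2*l) (J(l) = (l + 19)/(l + l) = (19 + l)/((2*l)) = (19 + l)*(1/(2*l)) = (19 + l)/(2*l))
b = 29/39 (b = (½)*(19 + 39)/39 = (½)*(1/39)*58 = 29/39 ≈ 0.74359)
(P(1/(2 - 5)) + b) + p = ((3 + 7/(1/(2 - 5))) + 29/39) + 2807 = ((3 + 7/(1/(-3))) + 29/39) + 2807 = ((3 + 7/(-⅓)) + 29/39) + 2807 = ((3 + 7*(-3)) + 29/39) + 2807 = ((3 - 21) + 29/39) + 2807 = (-18 + 29/39) + 2807 = -673/39 + 2807 = 108800/39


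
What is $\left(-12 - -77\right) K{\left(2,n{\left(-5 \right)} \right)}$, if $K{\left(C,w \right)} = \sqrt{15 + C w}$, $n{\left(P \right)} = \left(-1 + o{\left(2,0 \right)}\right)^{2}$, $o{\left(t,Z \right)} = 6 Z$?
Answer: $65 \sqrt{17} \approx 268.0$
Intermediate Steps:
$n{\left(P \right)} = 1$ ($n{\left(P \right)} = \left(-1 + 6 \cdot 0\right)^{2} = \left(-1 + 0\right)^{2} = \left(-1\right)^{2} = 1$)
$\left(-12 - -77\right) K{\left(2,n{\left(-5 \right)} \right)} = \left(-12 - -77\right) \sqrt{15 + 2 \cdot 1} = \left(-12 + 77\right) \sqrt{15 + 2} = 65 \sqrt{17}$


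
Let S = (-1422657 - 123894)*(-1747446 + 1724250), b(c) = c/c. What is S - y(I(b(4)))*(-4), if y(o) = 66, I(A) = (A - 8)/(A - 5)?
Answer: 35873797260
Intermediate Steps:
b(c) = 1
I(A) = (-8 + A)/(-5 + A)
S = 35873796996 (S = -1546551*(-23196) = 35873796996)
S - y(I(b(4)))*(-4) = 35873796996 - 66*(-4) = 35873796996 - 1*(-264) = 35873796996 + 264 = 35873797260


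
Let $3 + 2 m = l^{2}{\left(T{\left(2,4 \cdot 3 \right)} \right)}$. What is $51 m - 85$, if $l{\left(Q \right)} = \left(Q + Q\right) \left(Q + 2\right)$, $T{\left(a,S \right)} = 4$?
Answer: $\frac{117181}{2} \approx 58591.0$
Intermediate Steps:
$l{\left(Q \right)} = 2 Q \left(2 + Q\right)$
$m = \frac{2301}{2}$ ($m = - \frac{3}{2} + \frac{\left(2 \cdot 4 \left(2 + 4\right)\right)^{2}}{2} = - \frac{3}{2} + \frac{\left(2 \cdot 4 \cdot 6\right)^{2}}{2} = - \frac{3}{2} + \frac{48^{2}}{2} = - \frac{3}{2} + \frac{1}{2} \cdot 2304 = - \frac{3}{2} + 1152 = \frac{2301}{2} \approx 1150.5$)
$51 m - 85 = 51 \cdot \frac{2301}{2} - 85 = \frac{117351}{2} - 85 = \frac{117181}{2}$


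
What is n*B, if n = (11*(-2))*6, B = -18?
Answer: 2376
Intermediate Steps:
n = -132 (n = -22*6 = -132)
n*B = -132*(-18) = 2376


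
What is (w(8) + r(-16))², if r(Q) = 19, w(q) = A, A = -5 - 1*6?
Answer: 64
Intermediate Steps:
A = -11 (A = -5 - 6 = -11)
w(q) = -11
(w(8) + r(-16))² = (-11 + 19)² = 8² = 64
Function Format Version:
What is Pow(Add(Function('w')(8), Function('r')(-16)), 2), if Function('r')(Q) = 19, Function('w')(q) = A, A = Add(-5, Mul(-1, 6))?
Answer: 64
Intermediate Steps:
A = -11 (A = Add(-5, -6) = -11)
Function('w')(q) = -11
Pow(Add(Function('w')(8), Function('r')(-16)), 2) = Pow(Add(-11, 19), 2) = Pow(8, 2) = 64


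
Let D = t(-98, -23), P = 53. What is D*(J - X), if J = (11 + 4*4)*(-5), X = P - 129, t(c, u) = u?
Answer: 1357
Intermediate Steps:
X = -76 (X = 53 - 129 = -76)
D = -23
J = -135 (J = (11 + 16)*(-5) = 27*(-5) = -135)
D*(J - X) = -23*(-135 - 1*(-76)) = -23*(-135 + 76) = -23*(-59) = 1357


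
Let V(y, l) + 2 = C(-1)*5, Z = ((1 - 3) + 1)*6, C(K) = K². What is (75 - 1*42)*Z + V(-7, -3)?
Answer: -195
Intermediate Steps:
Z = -6 (Z = (-2 + 1)*6 = -1*6 = -6)
V(y, l) = 3 (V(y, l) = -2 + (-1)²*5 = -2 + 1*5 = -2 + 5 = 3)
(75 - 1*42)*Z + V(-7, -3) = (75 - 1*42)*(-6) + 3 = (75 - 42)*(-6) + 3 = 33*(-6) + 3 = -198 + 3 = -195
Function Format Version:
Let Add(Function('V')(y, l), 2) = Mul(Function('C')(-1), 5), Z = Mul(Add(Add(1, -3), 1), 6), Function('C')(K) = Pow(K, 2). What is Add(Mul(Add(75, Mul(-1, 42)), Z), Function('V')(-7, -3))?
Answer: -195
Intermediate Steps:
Z = -6 (Z = Mul(Add(-2, 1), 6) = Mul(-1, 6) = -6)
Function('V')(y, l) = 3 (Function('V')(y, l) = Add(-2, Mul(Pow(-1, 2), 5)) = Add(-2, Mul(1, 5)) = Add(-2, 5) = 3)
Add(Mul(Add(75, Mul(-1, 42)), Z), Function('V')(-7, -3)) = Add(Mul(Add(75, Mul(-1, 42)), -6), 3) = Add(Mul(Add(75, -42), -6), 3) = Add(Mul(33, -6), 3) = Add(-198, 3) = -195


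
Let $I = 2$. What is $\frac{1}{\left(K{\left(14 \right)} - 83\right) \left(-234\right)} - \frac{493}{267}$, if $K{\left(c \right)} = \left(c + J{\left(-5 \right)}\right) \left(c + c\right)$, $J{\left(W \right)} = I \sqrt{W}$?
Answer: $\frac{- 2153424 \sqrt{5} + 11882375 i}{20826 \left(- 309 i + 56 \sqrt{5}\right)} \approx -1.8465 + 4.8142 \cdot 10^{-6} i$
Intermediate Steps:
$J{\left(W \right)} = 2 \sqrt{W}$
$K{\left(c \right)} = 2 c \left(c + 2 i \sqrt{5}\right)$ ($K{\left(c \right)} = \left(c + 2 \sqrt{-5}\right) \left(c + c\right) = \left(c + 2 i \sqrt{5}\right) 2 c = 2 c \left(c + 2 i \sqrt{5}\right)$)
$\frac{1}{\left(K{\left(14 \right)} - 83\right) \left(-234\right)} - \frac{493}{267} = \frac{1}{\left(2 \cdot 14 \left(14 + 2 i \sqrt{5}\right) - 83\right) \left(-234\right)} - \frac{493}{267} = \frac{1}{\left(392 + 56 i \sqrt{5}\right) - 83} \left(- \frac{1}{234}\right) - \frac{493}{267} = \frac{1}{309 + 56 i \sqrt{5}} \left(- \frac{1}{234}\right) - \frac{493}{267} = - \frac{1}{234 \left(309 + 56 i \sqrt{5}\right)} - \frac{493}{267} = - \frac{493}{267} - \frac{1}{234 \left(309 + 56 i \sqrt{5}\right)}$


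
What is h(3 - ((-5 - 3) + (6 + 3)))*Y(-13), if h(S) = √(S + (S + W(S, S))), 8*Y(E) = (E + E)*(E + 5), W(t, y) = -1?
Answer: 26*√3 ≈ 45.033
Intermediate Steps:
Y(E) = E*(5 + E)/4 (Y(E) = ((E + E)*(E + 5))/8 = ((2*E)*(5 + E))/8 = (2*E*(5 + E))/8 = E*(5 + E)/4)
h(S) = √(-1 + 2*S) (h(S) = √(S + (S - 1)) = √(S + (-1 + S)) = √(-1 + 2*S))
h(3 - ((-5 - 3) + (6 + 3)))*Y(-13) = √(-1 + 2*(3 - ((-5 - 3) + (6 + 3))))*((¼)*(-13)*(5 - 13)) = √(-1 + 2*(3 - (-8 + 9)))*((¼)*(-13)*(-8)) = √(-1 + 2*(3 - 1*1))*26 = √(-1 + 2*(3 - 1))*26 = √(-1 + 2*2)*26 = √(-1 + 4)*26 = √3*26 = 26*√3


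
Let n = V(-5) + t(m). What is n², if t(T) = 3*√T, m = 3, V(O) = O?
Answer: 52 - 30*√3 ≈ 0.038476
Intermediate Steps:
n = -5 + 3*√3 ≈ 0.19615
n² = (-5 + 3*√3)²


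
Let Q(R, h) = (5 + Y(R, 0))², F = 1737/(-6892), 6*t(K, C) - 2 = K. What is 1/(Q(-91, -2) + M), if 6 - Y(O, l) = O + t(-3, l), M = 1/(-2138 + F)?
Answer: 530525988/5537644751465 ≈ 9.5804e-5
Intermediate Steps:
t(K, C) = ⅓ + K/6
F = -1737/6892 (F = 1737*(-1/6892) = -1737/6892 ≈ -0.25203)
M = -6892/14736833 (M = 1/(-2138 - 1737/6892) = 1/(-14736833/6892) = -6892/14736833 ≈ -0.00046767)
Y(O, l) = 37/6 - O (Y(O, l) = 6 - (O + (⅓ + (⅙)*(-3))) = 6 - (O + (⅓ - ½)) = 6 - (O - ⅙) = 6 - (-⅙ + O) = 6 + (⅙ - O) = 37/6 - O)
Q(R, h) = (67/6 - R)² (Q(R, h) = (5 + (37/6 - R))² = (67/6 - R)²)
1/(Q(-91, -2) + M) = 1/((-67 + 6*(-91))²/36 - 6892/14736833) = 1/((-67 - 546)²/36 - 6892/14736833) = 1/((1/36)*(-613)² - 6892/14736833) = 1/((1/36)*375769 - 6892/14736833) = 1/(375769/36 - 6892/14736833) = 1/(5537644751465/530525988) = 530525988/5537644751465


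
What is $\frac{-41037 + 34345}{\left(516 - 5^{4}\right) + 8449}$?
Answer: $- \frac{1673}{2085} \approx -0.8024$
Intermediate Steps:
$\frac{-41037 + 34345}{\left(516 - 5^{4}\right) + 8449} = - \frac{6692}{\left(516 - 625\right) + 8449} = - \frac{6692}{-109 + 8449} = - \frac{6692}{8340} = \left(-6692\right) \frac{1}{8340} = - \frac{1673}{2085}$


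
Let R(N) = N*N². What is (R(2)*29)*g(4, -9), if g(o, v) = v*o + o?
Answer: -7424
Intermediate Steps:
g(o, v) = o + o*v (g(o, v) = o*v + o = o + o*v)
R(N) = N³
(R(2)*29)*g(4, -9) = (2³*29)*(4*(1 - 9)) = (8*29)*(4*(-8)) = 232*(-32) = -7424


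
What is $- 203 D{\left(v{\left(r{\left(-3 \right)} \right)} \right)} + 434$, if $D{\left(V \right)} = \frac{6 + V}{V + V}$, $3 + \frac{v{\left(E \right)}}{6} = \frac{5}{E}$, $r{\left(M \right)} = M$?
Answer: $\frac{1417}{4} \approx 354.25$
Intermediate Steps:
$v{\left(E \right)} = -18 + \frac{30}{E}$ ($v{\left(E \right)} = -18 + 6 \frac{5}{E} = -18 + \frac{30}{E}$)
$D{\left(V \right)} = \frac{6 + V}{2 V}$
$- 203 D{\left(v{\left(r{\left(-3 \right)} \right)} \right)} + 434 = - 203 \frac{6 - \left(18 - \frac{30}{-3}\right)}{2 \left(-18 + \frac{30}{-3}\right)} + 434 = - 203 \frac{6 + \left(-18 + 30 \left(- \frac{1}{3}\right)\right)}{2 \left(-18 + 30 \left(- \frac{1}{3}\right)\right)} + 434 = - 203 \frac{6 - 28}{2 \left(-18 - 10\right)} + 434 = - 203 \frac{6 - 28}{2 \left(-28\right)} + 434 = - 203 \cdot \frac{1}{2} \left(- \frac{1}{28}\right) \left(-22\right) + 434 = \left(-203\right) \frac{11}{28} + 434 = - \frac{319}{4} + 434 = \frac{1417}{4}$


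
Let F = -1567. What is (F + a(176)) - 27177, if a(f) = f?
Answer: -28568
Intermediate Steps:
(F + a(176)) - 27177 = (-1567 + 176) - 27177 = -1391 - 27177 = -28568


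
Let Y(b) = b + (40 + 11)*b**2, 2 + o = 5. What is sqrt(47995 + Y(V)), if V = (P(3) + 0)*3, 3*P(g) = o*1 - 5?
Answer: sqrt(48197) ≈ 219.54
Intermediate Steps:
o = 3 (o = -2 + 5 = 3)
P(g) = -2/3 (P(g) = (3*1 - 5)/3 = (3 - 5)/3 = (1/3)*(-2) = -2/3)
V = -2 (V = (-2/3 + 0)*3 = -2/3*3 = -2)
Y(b) = b + 51*b**2
sqrt(47995 + Y(V)) = sqrt(47995 - 2*(1 + 51*(-2))) = sqrt(47995 - 2*(1 - 102)) = sqrt(47995 - 2*(-101)) = sqrt(47995 + 202) = sqrt(48197)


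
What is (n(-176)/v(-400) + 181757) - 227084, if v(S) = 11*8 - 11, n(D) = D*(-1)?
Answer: -317273/7 ≈ -45325.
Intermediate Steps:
n(D) = -D
v(S) = 77 (v(S) = 88 - 11 = 77)
(n(-176)/v(-400) + 181757) - 227084 = (-1*(-176)/77 + 181757) - 227084 = (176*(1/77) + 181757) - 227084 = (16/7 + 181757) - 227084 = 1272315/7 - 227084 = -317273/7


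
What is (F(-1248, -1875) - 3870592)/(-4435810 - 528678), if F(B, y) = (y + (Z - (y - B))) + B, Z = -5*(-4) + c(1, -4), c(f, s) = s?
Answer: 484134/620561 ≈ 0.78016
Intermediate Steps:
Z = 16 (Z = -5*(-4) - 4 = 20 - 4 = 16)
F(B, y) = 16 + 2*B (F(B, y) = (y + (16 - (y - B))) + B = (y + (16 + (B - y))) + B = (y + (16 + B - y)) + B = (16 + B) + B = 16 + 2*B)
(F(-1248, -1875) - 3870592)/(-4435810 - 528678) = ((16 + 2*(-1248)) - 3870592)/(-4435810 - 528678) = ((16 - 2496) - 3870592)/(-4964488) = (-2480 - 3870592)*(-1/4964488) = -3873072*(-1/4964488) = 484134/620561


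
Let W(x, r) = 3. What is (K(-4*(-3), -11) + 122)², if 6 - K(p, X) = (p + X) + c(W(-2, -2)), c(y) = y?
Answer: 15376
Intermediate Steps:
K(p, X) = 3 - X - p (K(p, X) = 6 - ((p + X) + 3) = 6 - ((X + p) + 3) = 6 - (3 + X + p) = 6 + (-3 - X - p) = 3 - X - p)
(K(-4*(-3), -11) + 122)² = ((3 - 1*(-11) - (-4)*(-3)) + 122)² = ((3 + 11 - 1*12) + 122)² = ((3 + 11 - 12) + 122)² = (2 + 122)² = 124² = 15376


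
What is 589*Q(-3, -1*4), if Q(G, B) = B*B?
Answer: 9424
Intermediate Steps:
Q(G, B) = B²
589*Q(-3, -1*4) = 589*(-1*4)² = 589*(-4)² = 589*16 = 9424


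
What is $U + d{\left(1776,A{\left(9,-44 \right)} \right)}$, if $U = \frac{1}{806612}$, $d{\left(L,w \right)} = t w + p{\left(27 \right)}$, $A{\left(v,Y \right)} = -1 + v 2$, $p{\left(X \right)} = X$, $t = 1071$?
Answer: $\frac{14707763209}{806612} \approx 18234.0$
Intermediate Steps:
$A{\left(v,Y \right)} = -1 + 2 v$
$d{\left(L,w \right)} = 27 + 1071 w$ ($d{\left(L,w \right)} = 1071 w + 27 = 27 + 1071 w$)
$U = \frac{1}{806612} \approx 1.2398 \cdot 10^{-6}$
$U + d{\left(1776,A{\left(9,-44 \right)} \right)} = \frac{1}{806612} + \left(27 + 1071 \left(-1 + 2 \cdot 9\right)\right) = \frac{1}{806612} + \left(27 + 1071 \left(-1 + 18\right)\right) = \frac{1}{806612} + \left(27 + 1071 \cdot 17\right) = \frac{1}{806612} + \left(27 + 18207\right) = \frac{1}{806612} + 18234 = \frac{14707763209}{806612}$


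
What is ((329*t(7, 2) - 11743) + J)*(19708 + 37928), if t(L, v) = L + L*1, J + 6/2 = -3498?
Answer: -613131768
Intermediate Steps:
J = -3501 (J = -3 - 3498 = -3501)
t(L, v) = 2*L (t(L, v) = L + L = 2*L)
((329*t(7, 2) - 11743) + J)*(19708 + 37928) = ((329*(2*7) - 11743) - 3501)*(19708 + 37928) = ((329*14 - 11743) - 3501)*57636 = ((4606 - 11743) - 3501)*57636 = (-7137 - 3501)*57636 = -10638*57636 = -613131768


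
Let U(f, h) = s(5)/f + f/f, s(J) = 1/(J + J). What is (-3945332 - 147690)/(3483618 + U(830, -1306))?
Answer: -33972082600/28914037701 ≈ -1.1749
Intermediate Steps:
s(J) = 1/(2*J)
U(f, h) = 1 + 1/(10*f) (U(f, h) = ((1/2)/5)/f + f/f = ((1/2)*(1/5))/f + 1 = 1/(10*f) + 1 = 1 + 1/(10*f))
(-3945332 - 147690)/(3483618 + U(830, -1306)) = (-3945332 - 147690)/(3483618 + (1/10 + 830)/830) = -4093022/(3483618 + (1/830)*(8301/10)) = -4093022/(3483618 + 8301/8300) = -4093022/28914037701/8300 = -4093022*8300/28914037701 = -33972082600/28914037701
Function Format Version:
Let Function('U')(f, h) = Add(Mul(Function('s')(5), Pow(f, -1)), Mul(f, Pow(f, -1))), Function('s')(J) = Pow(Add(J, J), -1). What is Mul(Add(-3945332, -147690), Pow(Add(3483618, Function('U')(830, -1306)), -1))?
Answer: Rational(-33972082600, 28914037701) ≈ -1.1749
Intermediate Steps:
Function('s')(J) = Mul(Rational(1, 2), Pow(J, -1)) (Function('s')(J) = Pow(Mul(2, J), -1) = Mul(Rational(1, 2), Pow(J, -1)))
Function('U')(f, h) = Add(1, Mul(Rational(1, 10), Pow(f, -1))) (Function('U')(f, h) = Add(Mul(Mul(Rational(1, 2), Pow(5, -1)), Pow(f, -1)), Mul(f, Pow(f, -1))) = Add(Mul(Mul(Rational(1, 2), Rational(1, 5)), Pow(f, -1)), 1) = Add(Mul(Rational(1, 10), Pow(f, -1)), 1) = Add(1, Mul(Rational(1, 10), Pow(f, -1))))
Mul(Add(-3945332, -147690), Pow(Add(3483618, Function('U')(830, -1306)), -1)) = Mul(Add(-3945332, -147690), Pow(Add(3483618, Mul(Pow(830, -1), Add(Rational(1, 10), 830))), -1)) = Mul(-4093022, Pow(Add(3483618, Mul(Rational(1, 830), Rational(8301, 10))), -1)) = Mul(-4093022, Pow(Add(3483618, Rational(8301, 8300)), -1)) = Mul(-4093022, Pow(Rational(28914037701, 8300), -1)) = Mul(-4093022, Rational(8300, 28914037701)) = Rational(-33972082600, 28914037701)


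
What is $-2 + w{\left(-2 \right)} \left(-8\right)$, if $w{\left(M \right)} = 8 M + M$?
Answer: $142$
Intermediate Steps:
$w{\left(M \right)} = 9 M$
$-2 + w{\left(-2 \right)} \left(-8\right) = -2 + 9 \left(-2\right) \left(-8\right) = -2 - -144 = -2 + 144 = 142$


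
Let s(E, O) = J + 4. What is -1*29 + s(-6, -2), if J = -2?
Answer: -27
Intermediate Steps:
s(E, O) = 2 (s(E, O) = -2 + 4 = 2)
-1*29 + s(-6, -2) = -1*29 + 2 = -29 + 2 = -27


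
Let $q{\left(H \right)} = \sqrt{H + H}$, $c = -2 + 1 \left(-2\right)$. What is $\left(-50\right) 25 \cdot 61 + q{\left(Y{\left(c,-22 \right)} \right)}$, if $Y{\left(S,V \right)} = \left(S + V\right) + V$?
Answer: $-76250 + 4 i \sqrt{6} \approx -76250.0 + 9.798 i$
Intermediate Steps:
$c = -4$ ($c = -2 - 2 = -4$)
$Y{\left(S,V \right)} = S + 2 V$
$q{\left(H \right)} = \sqrt{2} \sqrt{H}$ ($q{\left(H \right)} = \sqrt{2 H} = \sqrt{2} \sqrt{H}$)
$\left(-50\right) 25 \cdot 61 + q{\left(Y{\left(c,-22 \right)} \right)} = \left(-50\right) 25 \cdot 61 + \sqrt{2} \sqrt{-4 + 2 \left(-22\right)} = \left(-1250\right) 61 + \sqrt{2} \sqrt{-4 - 44} = -76250 + \sqrt{2} \sqrt{-48} = -76250 + \sqrt{2} \cdot 4 i \sqrt{3} = -76250 + 4 i \sqrt{6}$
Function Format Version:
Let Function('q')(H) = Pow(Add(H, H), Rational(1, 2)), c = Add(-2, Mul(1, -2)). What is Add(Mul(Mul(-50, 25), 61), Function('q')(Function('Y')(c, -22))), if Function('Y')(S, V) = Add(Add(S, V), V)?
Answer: Add(-76250, Mul(4, I, Pow(6, Rational(1, 2)))) ≈ Add(-76250., Mul(9.7980, I))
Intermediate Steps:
c = -4 (c = Add(-2, -2) = -4)
Function('Y')(S, V) = Add(S, Mul(2, V))
Function('q')(H) = Mul(Pow(2, Rational(1, 2)), Pow(H, Rational(1, 2))) (Function('q')(H) = Pow(Mul(2, H), Rational(1, 2)) = Mul(Pow(2, Rational(1, 2)), Pow(H, Rational(1, 2))))
Add(Mul(Mul(-50, 25), 61), Function('q')(Function('Y')(c, -22))) = Add(Mul(Mul(-50, 25), 61), Mul(Pow(2, Rational(1, 2)), Pow(Add(-4, Mul(2, -22)), Rational(1, 2)))) = Add(Mul(-1250, 61), Mul(Pow(2, Rational(1, 2)), Pow(Add(-4, -44), Rational(1, 2)))) = Add(-76250, Mul(Pow(2, Rational(1, 2)), Pow(-48, Rational(1, 2)))) = Add(-76250, Mul(Pow(2, Rational(1, 2)), Mul(4, I, Pow(3, Rational(1, 2))))) = Add(-76250, Mul(4, I, Pow(6, Rational(1, 2))))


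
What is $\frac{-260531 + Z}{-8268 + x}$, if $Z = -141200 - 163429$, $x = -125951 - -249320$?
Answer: $- \frac{565160}{115101} \approx -4.9101$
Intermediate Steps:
$x = 123369$ ($x = -125951 + 249320 = 123369$)
$Z = -304629$
$\frac{-260531 + Z}{-8268 + x} = \frac{-260531 - 304629}{-8268 + 123369} = - \frac{565160}{115101}$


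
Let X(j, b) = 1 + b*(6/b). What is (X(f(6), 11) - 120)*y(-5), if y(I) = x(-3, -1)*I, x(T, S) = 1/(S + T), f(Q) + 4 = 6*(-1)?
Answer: -565/4 ≈ -141.25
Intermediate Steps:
f(Q) = -10 (f(Q) = -4 + 6*(-1) = -4 - 6 = -10)
y(I) = -I/4 (y(I) = I/(-1 - 3) = I/(-4) = -I/4)
X(j, b) = 7 (X(j, b) = 1 + 6 = 7)
(X(f(6), 11) - 120)*y(-5) = (7 - 120)*(-1/4*(-5)) = -113*5/4 = -565/4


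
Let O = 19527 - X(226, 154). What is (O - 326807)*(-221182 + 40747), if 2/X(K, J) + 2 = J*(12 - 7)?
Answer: 7096840610545/128 ≈ 5.5444e+10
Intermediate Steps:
X(K, J) = 2/(-2 + 5*J) (X(K, J) = 2/(-2 + J*(12 - 7)) = 2/(-2 + J*5) = 2/(-2 + 5*J))
O = 7498367/384 (O = 19527 - 2/(-2 + 5*154) = 19527 - 2/(-2 + 770) = 19527 - 2/768 = 19527 - 1*1/384 = 19527 - 1/384 = 7498367/384 ≈ 19527.)
(O - 326807)*(-221182 + 40747) = (7498367/384 - 326807)*(-221182 + 40747) = -117995521/384*(-180435) = 7096840610545/128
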